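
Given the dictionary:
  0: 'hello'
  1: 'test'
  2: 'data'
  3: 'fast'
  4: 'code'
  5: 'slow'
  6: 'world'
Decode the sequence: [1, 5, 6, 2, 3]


Look up each index in the dictionary:
  1 -> 'test'
  5 -> 'slow'
  6 -> 'world'
  2 -> 'data'
  3 -> 'fast'

Decoded: "test slow world data fast"


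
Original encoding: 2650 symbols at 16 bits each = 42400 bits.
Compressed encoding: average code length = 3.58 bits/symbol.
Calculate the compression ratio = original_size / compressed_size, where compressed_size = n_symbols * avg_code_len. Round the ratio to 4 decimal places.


original_size = n_symbols * orig_bits = 2650 * 16 = 42400 bits
compressed_size = n_symbols * avg_code_len = 2650 * 3.58 = 9487.0 bits
ratio = original_size / compressed_size = 42400 / 9487.0 = 4.4693

Compression ratio = 4.4693


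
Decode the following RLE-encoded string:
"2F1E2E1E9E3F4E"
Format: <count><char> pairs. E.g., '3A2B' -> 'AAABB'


Expanding each <count><char> pair:
  2F -> 'FF'
  1E -> 'E'
  2E -> 'EE'
  1E -> 'E'
  9E -> 'EEEEEEEEE'
  3F -> 'FFF'
  4E -> 'EEEE'

Decoded = FFEEEEEEEEEEEEEFFFEEEE


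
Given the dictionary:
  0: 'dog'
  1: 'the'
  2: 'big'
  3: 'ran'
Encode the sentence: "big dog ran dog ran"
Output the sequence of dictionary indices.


Look up each word in the dictionary:
  'big' -> 2
  'dog' -> 0
  'ran' -> 3
  'dog' -> 0
  'ran' -> 3

Encoded: [2, 0, 3, 0, 3]


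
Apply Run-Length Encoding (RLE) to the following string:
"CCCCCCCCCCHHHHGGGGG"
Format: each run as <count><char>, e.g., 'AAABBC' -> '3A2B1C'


Scanning runs left to right:
  i=0: run of 'C' x 10 -> '10C'
  i=10: run of 'H' x 4 -> '4H'
  i=14: run of 'G' x 5 -> '5G'

RLE = 10C4H5G


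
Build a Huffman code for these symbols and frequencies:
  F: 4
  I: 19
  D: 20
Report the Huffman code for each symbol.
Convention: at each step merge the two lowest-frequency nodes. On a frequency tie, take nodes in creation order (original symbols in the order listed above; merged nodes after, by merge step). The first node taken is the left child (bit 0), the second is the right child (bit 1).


Huffman tree construction:
Step 1: Merge F(4) + I(19) = 23
Step 2: Merge D(20) + (F+I)(23) = 43
Read each symbol's code off the tree from the root (left child = 0, right child = 1).

Codes:
  F: 10 (length 2)
  I: 11 (length 2)
  D: 0 (length 1)
Average code length: 66/43 = 1.5349 bits/symbol


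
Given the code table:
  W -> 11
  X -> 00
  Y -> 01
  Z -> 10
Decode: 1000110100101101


Decoding:
10 -> Z
00 -> X
11 -> W
01 -> Y
00 -> X
10 -> Z
11 -> W
01 -> Y


Result: ZXWYXZWY


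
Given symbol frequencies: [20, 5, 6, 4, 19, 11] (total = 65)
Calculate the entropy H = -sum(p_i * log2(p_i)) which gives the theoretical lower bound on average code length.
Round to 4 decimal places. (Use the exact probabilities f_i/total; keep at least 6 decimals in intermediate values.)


Per-symbol terms -p_i * log2(p_i) with p_i = f_i/65:
  p = 20/65 = 0.307692: log2(p) = -1.700440, -p*log2(p) = 0.523212
  p = 5/65 = 0.076923: log2(p) = -3.700440, -p*log2(p) = 0.284649
  p = 6/65 = 0.092308: log2(p) = -3.437405, -p*log2(p) = 0.317299
  p = 4/65 = 0.061538: log2(p) = -4.022368, -p*log2(p) = 0.247530
  p = 19/65 = 0.292308: log2(p) = -1.774440, -p*log2(p) = 0.518683
  p = 11/65 = 0.169231: log2(p) = -2.562936, -p*log2(p) = 0.433728
H = 0.523212 + 0.284649 + 0.317299 + 0.247530 + 0.518683 + 0.433728 = 2.325101

H = 2.3251 bits/symbol


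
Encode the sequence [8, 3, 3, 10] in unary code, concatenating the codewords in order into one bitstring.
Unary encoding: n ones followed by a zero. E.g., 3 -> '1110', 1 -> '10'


Encode each number as n ones followed by a terminating 0:
  8 -> 111111110 (9 bits)
  3 -> 1110 (4 bits)
  3 -> 1110 (4 bits)
  10 -> 11111111110 (11 bits)
Total length = 9 + 4 + 4 + 11 = 28 bits.

Unary([8, 3, 3, 10]) = 1111111101110111011111111110 (28 bits)


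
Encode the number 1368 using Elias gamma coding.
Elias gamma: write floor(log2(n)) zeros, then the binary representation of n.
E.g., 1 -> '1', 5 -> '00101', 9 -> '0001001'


num_bits = floor(log2(1368)) + 1 = 11
leading_zeros = num_bits - 1 = 10
binary(1368) = 10101011000

Elias gamma(1368) = '0000000000' + '10101011000' = 000000000010101011000 (21 bits)


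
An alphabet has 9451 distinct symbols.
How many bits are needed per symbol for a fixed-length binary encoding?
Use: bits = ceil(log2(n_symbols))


log2(9451) = 13.2063
Bracket: 2^13 = 8192 < 9451 <= 2^14 = 16384
So ceil(log2(9451)) = 14

bits = ceil(log2(9451)) = ceil(13.2063) = 14 bits


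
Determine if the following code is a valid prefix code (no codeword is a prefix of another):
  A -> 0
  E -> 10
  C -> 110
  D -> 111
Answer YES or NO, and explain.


Checking each pair (does one codeword prefix another?):
  A='0' vs E='10': no prefix
  A='0' vs C='110': no prefix
  A='0' vs D='111': no prefix
  E='10' vs A='0': no prefix
  E='10' vs C='110': no prefix
  E='10' vs D='111': no prefix
  C='110' vs A='0': no prefix
  C='110' vs E='10': no prefix
  C='110' vs D='111': no prefix
  D='111' vs A='0': no prefix
  D='111' vs E='10': no prefix
  D='111' vs C='110': no prefix
No violation found over all pairs.

YES -- this is a valid prefix code. No codeword is a prefix of any other codeword.


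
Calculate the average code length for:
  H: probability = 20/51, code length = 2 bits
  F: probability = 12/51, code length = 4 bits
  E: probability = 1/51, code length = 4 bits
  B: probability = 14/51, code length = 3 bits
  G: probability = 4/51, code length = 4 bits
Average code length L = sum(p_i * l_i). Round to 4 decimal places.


Weighted contributions p_i * l_i:
  H: (20/51) * 2 = 40/51
  F: (12/51) * 4 = 48/51
  E: (1/51) * 4 = 4/51
  B: (14/51) * 3 = 42/51
  G: (4/51) * 4 = 16/51
Sum = (40 + 48 + 4 + 42 + 16)/51 = 150/51

L = 150/51 = 2.9412 bits/symbol


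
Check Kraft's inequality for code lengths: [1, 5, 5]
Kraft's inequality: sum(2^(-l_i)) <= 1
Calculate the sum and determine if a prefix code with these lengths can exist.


Sum = 2^(-1) + 2^(-5) + 2^(-5)
    = 0.5 + 0.03125 + 0.03125
    = 18/32 = 0.5625
Since 0.5625 <= 1, Kraft's inequality IS satisfied.
A prefix code with these lengths CAN exist.

Kraft sum = 0.5625. Satisfied.


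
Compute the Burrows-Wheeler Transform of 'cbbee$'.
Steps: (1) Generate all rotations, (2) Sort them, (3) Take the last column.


Rotations (sorted):
  0: $cbbee -> last char: e
  1: bbee$c -> last char: c
  2: bee$cb -> last char: b
  3: cbbee$ -> last char: $
  4: e$cbbe -> last char: e
  5: ee$cbb -> last char: b


BWT = ecb$eb


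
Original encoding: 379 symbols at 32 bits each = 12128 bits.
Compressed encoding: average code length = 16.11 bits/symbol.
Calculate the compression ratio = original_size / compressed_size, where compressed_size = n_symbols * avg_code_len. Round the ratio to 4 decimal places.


original_size = n_symbols * orig_bits = 379 * 32 = 12128 bits
compressed_size = n_symbols * avg_code_len = 379 * 16.11 = 6105.69 bits
ratio = original_size / compressed_size = 12128 / 6105.69 = 1.9863

Compression ratio = 1.9863


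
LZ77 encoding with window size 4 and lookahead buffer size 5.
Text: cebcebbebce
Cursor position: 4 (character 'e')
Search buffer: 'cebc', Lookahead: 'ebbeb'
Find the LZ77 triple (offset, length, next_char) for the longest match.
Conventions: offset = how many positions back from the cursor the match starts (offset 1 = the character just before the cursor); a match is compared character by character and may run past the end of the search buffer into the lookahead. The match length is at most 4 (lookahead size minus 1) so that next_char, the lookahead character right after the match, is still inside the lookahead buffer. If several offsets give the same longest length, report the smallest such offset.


Try each offset into the search buffer:
  offset=1 (pos 3, char 'c'): match length 0
  offset=2 (pos 2, char 'b'): match length 0
  offset=3 (pos 1, char 'e'): match length 2
  offset=4 (pos 0, char 'c'): match length 0
Longest match has length 2 at offset 3.
next_char = character at position 4 + 2 = 6 -> 'b'

Best match: offset=3, length=2 (matching 'eb' starting at position 1)
LZ77 triple: (3, 2, 'b')


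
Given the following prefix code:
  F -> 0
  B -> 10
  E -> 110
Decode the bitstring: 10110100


Decoding step by step:
Bits 10 -> B
Bits 110 -> E
Bits 10 -> B
Bits 0 -> F


Decoded message: BEBF


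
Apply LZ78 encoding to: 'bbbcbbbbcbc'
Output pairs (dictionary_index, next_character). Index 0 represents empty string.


LZ78 encoding steps:
Dictionary: {0: ''}
Step 1: w='' (idx 0), next='b' -> output (0, 'b'), add 'b' as idx 1
Step 2: w='b' (idx 1), next='b' -> output (1, 'b'), add 'bb' as idx 2
Step 3: w='' (idx 0), next='c' -> output (0, 'c'), add 'c' as idx 3
Step 4: w='bb' (idx 2), next='b' -> output (2, 'b'), add 'bbb' as idx 4
Step 5: w='b' (idx 1), next='c' -> output (1, 'c'), add 'bc' as idx 5
Step 6: w='bc' (idx 5), end of input -> output (5, '')


Encoded: [(0, 'b'), (1, 'b'), (0, 'c'), (2, 'b'), (1, 'c'), (5, '')]


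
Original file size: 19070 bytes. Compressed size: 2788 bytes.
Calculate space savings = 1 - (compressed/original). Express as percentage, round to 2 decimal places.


ratio = compressed/original = 2788/19070 = 0.146198
savings = 1 - ratio = 1 - 0.146198 = 0.853802
as a percentage: 0.853802 * 100 = 85.38%

Space savings = 1 - 2788/19070 = 85.38%


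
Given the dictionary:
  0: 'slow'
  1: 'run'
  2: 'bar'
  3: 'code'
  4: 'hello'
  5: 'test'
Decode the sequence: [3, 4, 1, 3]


Look up each index in the dictionary:
  3 -> 'code'
  4 -> 'hello'
  1 -> 'run'
  3 -> 'code'

Decoded: "code hello run code"


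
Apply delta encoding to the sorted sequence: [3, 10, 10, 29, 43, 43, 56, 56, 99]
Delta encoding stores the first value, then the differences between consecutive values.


First value: 3
Deltas:
  10 - 3 = 7
  10 - 10 = 0
  29 - 10 = 19
  43 - 29 = 14
  43 - 43 = 0
  56 - 43 = 13
  56 - 56 = 0
  99 - 56 = 43


Delta encoded: [3, 7, 0, 19, 14, 0, 13, 0, 43]


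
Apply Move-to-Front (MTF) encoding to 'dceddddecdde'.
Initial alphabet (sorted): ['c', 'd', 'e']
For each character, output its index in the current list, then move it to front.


MTF encoding:
'd': index 1 in ['c', 'd', 'e'] -> ['d', 'c', 'e']
'c': index 1 in ['d', 'c', 'e'] -> ['c', 'd', 'e']
'e': index 2 in ['c', 'd', 'e'] -> ['e', 'c', 'd']
'd': index 2 in ['e', 'c', 'd'] -> ['d', 'e', 'c']
'd': index 0 in ['d', 'e', 'c'] -> ['d', 'e', 'c']
'd': index 0 in ['d', 'e', 'c'] -> ['d', 'e', 'c']
'd': index 0 in ['d', 'e', 'c'] -> ['d', 'e', 'c']
'e': index 1 in ['d', 'e', 'c'] -> ['e', 'd', 'c']
'c': index 2 in ['e', 'd', 'c'] -> ['c', 'e', 'd']
'd': index 2 in ['c', 'e', 'd'] -> ['d', 'c', 'e']
'd': index 0 in ['d', 'c', 'e'] -> ['d', 'c', 'e']
'e': index 2 in ['d', 'c', 'e'] -> ['e', 'd', 'c']


Output: [1, 1, 2, 2, 0, 0, 0, 1, 2, 2, 0, 2]


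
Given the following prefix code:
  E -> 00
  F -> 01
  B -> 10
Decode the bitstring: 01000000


Decoding step by step:
Bits 01 -> F
Bits 00 -> E
Bits 00 -> E
Bits 00 -> E


Decoded message: FEEE


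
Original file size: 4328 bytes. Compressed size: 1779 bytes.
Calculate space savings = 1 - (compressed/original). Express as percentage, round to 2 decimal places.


ratio = compressed/original = 1779/4328 = 0.411044
savings = 1 - ratio = 1 - 0.411044 = 0.588956
as a percentage: 0.588956 * 100 = 58.9%

Space savings = 1 - 1779/4328 = 58.9%


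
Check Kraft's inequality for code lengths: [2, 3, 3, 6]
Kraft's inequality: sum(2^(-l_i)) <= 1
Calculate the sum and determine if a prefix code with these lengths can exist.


Sum = 2^(-2) + 2^(-3) + 2^(-3) + 2^(-6)
    = 0.25 + 0.125 + 0.125 + 0.015625
    = 33/64 = 0.515625
Since 0.515625 <= 1, Kraft's inequality IS satisfied.
A prefix code with these lengths CAN exist.

Kraft sum = 0.515625. Satisfied.


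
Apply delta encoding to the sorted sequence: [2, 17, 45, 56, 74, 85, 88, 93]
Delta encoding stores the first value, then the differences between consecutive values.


First value: 2
Deltas:
  17 - 2 = 15
  45 - 17 = 28
  56 - 45 = 11
  74 - 56 = 18
  85 - 74 = 11
  88 - 85 = 3
  93 - 88 = 5


Delta encoded: [2, 15, 28, 11, 18, 11, 3, 5]


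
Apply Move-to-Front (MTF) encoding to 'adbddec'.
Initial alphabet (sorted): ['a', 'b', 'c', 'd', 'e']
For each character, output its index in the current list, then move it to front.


MTF encoding:
'a': index 0 in ['a', 'b', 'c', 'd', 'e'] -> ['a', 'b', 'c', 'd', 'e']
'd': index 3 in ['a', 'b', 'c', 'd', 'e'] -> ['d', 'a', 'b', 'c', 'e']
'b': index 2 in ['d', 'a', 'b', 'c', 'e'] -> ['b', 'd', 'a', 'c', 'e']
'd': index 1 in ['b', 'd', 'a', 'c', 'e'] -> ['d', 'b', 'a', 'c', 'e']
'd': index 0 in ['d', 'b', 'a', 'c', 'e'] -> ['d', 'b', 'a', 'c', 'e']
'e': index 4 in ['d', 'b', 'a', 'c', 'e'] -> ['e', 'd', 'b', 'a', 'c']
'c': index 4 in ['e', 'd', 'b', 'a', 'c'] -> ['c', 'e', 'd', 'b', 'a']


Output: [0, 3, 2, 1, 0, 4, 4]


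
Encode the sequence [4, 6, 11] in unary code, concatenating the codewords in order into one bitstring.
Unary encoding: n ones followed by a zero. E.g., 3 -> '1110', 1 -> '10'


Encode each number as n ones followed by a terminating 0:
  4 -> 11110 (5 bits)
  6 -> 1111110 (7 bits)
  11 -> 111111111110 (12 bits)
Total length = 5 + 7 + 12 = 24 bits.

Unary([4, 6, 11]) = 111101111110111111111110 (24 bits)


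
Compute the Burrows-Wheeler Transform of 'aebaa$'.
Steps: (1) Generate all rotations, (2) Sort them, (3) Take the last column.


Rotations (sorted):
  0: $aebaa -> last char: a
  1: a$aeba -> last char: a
  2: aa$aeb -> last char: b
  3: aebaa$ -> last char: $
  4: baa$ae -> last char: e
  5: ebaa$a -> last char: a


BWT = aab$ea


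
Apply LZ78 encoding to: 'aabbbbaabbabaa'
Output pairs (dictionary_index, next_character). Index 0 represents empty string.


LZ78 encoding steps:
Dictionary: {0: ''}
Step 1: w='' (idx 0), next='a' -> output (0, 'a'), add 'a' as idx 1
Step 2: w='a' (idx 1), next='b' -> output (1, 'b'), add 'ab' as idx 2
Step 3: w='' (idx 0), next='b' -> output (0, 'b'), add 'b' as idx 3
Step 4: w='b' (idx 3), next='b' -> output (3, 'b'), add 'bb' as idx 4
Step 5: w='a' (idx 1), next='a' -> output (1, 'a'), add 'aa' as idx 5
Step 6: w='bb' (idx 4), next='a' -> output (4, 'a'), add 'bba' as idx 6
Step 7: w='b' (idx 3), next='a' -> output (3, 'a'), add 'ba' as idx 7
Step 8: w='a' (idx 1), end of input -> output (1, '')


Encoded: [(0, 'a'), (1, 'b'), (0, 'b'), (3, 'b'), (1, 'a'), (4, 'a'), (3, 'a'), (1, '')]


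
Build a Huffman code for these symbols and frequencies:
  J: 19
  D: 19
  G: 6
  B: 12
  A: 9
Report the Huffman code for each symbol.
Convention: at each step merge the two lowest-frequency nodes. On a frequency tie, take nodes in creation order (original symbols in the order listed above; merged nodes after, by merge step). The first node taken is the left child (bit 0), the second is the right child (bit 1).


Huffman tree construction:
Step 1: Merge G(6) + A(9) = 15
Step 2: Merge B(12) + (G+A)(15) = 27
Step 3: Merge J(19) + D(19) = 38
Step 4: Merge (B+(G+A))(27) + (J+D)(38) = 65
Read each symbol's code off the tree from the root (left child = 0, right child = 1).

Codes:
  J: 10 (length 2)
  D: 11 (length 2)
  G: 010 (length 3)
  B: 00 (length 2)
  A: 011 (length 3)
Average code length: 145/65 = 2.2308 bits/symbol


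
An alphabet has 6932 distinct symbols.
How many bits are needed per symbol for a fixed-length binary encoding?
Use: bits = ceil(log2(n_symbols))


log2(6932) = 12.7591
Bracket: 2^12 = 4096 < 6932 <= 2^13 = 8192
So ceil(log2(6932)) = 13

bits = ceil(log2(6932)) = ceil(12.7591) = 13 bits


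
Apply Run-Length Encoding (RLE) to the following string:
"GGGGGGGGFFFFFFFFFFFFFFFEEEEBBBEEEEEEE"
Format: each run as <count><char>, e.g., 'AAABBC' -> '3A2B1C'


Scanning runs left to right:
  i=0: run of 'G' x 8 -> '8G'
  i=8: run of 'F' x 15 -> '15F'
  i=23: run of 'E' x 4 -> '4E'
  i=27: run of 'B' x 3 -> '3B'
  i=30: run of 'E' x 7 -> '7E'

RLE = 8G15F4E3B7E


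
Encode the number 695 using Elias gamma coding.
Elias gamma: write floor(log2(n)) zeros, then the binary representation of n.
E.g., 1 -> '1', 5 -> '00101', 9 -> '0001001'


num_bits = floor(log2(695)) + 1 = 10
leading_zeros = num_bits - 1 = 9
binary(695) = 1010110111

Elias gamma(695) = '000000000' + '1010110111' = 0000000001010110111 (19 bits)


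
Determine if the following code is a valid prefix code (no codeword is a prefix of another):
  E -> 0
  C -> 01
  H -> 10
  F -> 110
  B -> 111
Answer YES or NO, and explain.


Checking each pair (does one codeword prefix another?):
  E='0' vs C='01': prefix -- VIOLATION

NO -- this is NOT a valid prefix code. E (0) is a prefix of C (01).


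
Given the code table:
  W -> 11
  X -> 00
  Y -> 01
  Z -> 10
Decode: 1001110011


Decoding:
10 -> Z
01 -> Y
11 -> W
00 -> X
11 -> W


Result: ZYWXW


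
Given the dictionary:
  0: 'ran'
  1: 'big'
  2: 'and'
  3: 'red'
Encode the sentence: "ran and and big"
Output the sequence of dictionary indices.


Look up each word in the dictionary:
  'ran' -> 0
  'and' -> 2
  'and' -> 2
  'big' -> 1

Encoded: [0, 2, 2, 1]


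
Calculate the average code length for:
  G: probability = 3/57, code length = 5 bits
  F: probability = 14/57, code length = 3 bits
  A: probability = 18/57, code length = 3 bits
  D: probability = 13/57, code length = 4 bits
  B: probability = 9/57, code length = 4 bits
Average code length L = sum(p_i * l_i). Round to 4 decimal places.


Weighted contributions p_i * l_i:
  G: (3/57) * 5 = 15/57
  F: (14/57) * 3 = 42/57
  A: (18/57) * 3 = 54/57
  D: (13/57) * 4 = 52/57
  B: (9/57) * 4 = 36/57
Sum = (15 + 42 + 54 + 52 + 36)/57 = 199/57

L = 199/57 = 3.4912 bits/symbol


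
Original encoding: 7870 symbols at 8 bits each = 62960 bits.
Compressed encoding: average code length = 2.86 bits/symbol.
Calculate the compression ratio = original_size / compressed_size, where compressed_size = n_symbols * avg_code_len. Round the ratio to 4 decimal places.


original_size = n_symbols * orig_bits = 7870 * 8 = 62960 bits
compressed_size = n_symbols * avg_code_len = 7870 * 2.86 = 22508.2 bits
ratio = original_size / compressed_size = 62960 / 22508.2 = 2.7972

Compression ratio = 2.7972


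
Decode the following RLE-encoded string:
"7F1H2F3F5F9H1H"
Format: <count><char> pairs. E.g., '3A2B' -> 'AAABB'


Expanding each <count><char> pair:
  7F -> 'FFFFFFF'
  1H -> 'H'
  2F -> 'FF'
  3F -> 'FFF'
  5F -> 'FFFFF'
  9H -> 'HHHHHHHHH'
  1H -> 'H'

Decoded = FFFFFFFHFFFFFFFFFFHHHHHHHHHH


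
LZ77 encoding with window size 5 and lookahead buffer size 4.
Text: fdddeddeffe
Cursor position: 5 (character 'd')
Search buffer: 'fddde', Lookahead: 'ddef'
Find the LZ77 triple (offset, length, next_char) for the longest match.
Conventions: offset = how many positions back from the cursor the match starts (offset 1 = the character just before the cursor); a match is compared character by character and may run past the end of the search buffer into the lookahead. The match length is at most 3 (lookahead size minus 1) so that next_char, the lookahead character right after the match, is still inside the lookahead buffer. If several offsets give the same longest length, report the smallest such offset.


Try each offset into the search buffer:
  offset=1 (pos 4, char 'e'): match length 0
  offset=2 (pos 3, char 'd'): match length 1
  offset=3 (pos 2, char 'd'): match length 3
  offset=4 (pos 1, char 'd'): match length 2
  offset=5 (pos 0, char 'f'): match length 0
Longest match has length 3 at offset 3.
next_char = character at position 5 + 3 = 8 -> 'f'

Best match: offset=3, length=3 (matching 'dde' starting at position 2)
LZ77 triple: (3, 3, 'f')


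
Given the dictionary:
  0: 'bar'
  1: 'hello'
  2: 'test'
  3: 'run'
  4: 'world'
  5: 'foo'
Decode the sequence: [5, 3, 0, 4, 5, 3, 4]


Look up each index in the dictionary:
  5 -> 'foo'
  3 -> 'run'
  0 -> 'bar'
  4 -> 'world'
  5 -> 'foo'
  3 -> 'run'
  4 -> 'world'

Decoded: "foo run bar world foo run world"


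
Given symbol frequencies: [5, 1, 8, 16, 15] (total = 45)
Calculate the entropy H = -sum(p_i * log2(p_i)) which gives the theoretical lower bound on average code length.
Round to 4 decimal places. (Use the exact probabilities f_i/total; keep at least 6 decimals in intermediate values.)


Per-symbol terms -p_i * log2(p_i) with p_i = f_i/45:
  p = 5/45 = 0.111111: log2(p) = -3.169925, -p*log2(p) = 0.352214
  p = 1/45 = 0.022222: log2(p) = -5.491853, -p*log2(p) = 0.122041
  p = 8/45 = 0.177778: log2(p) = -2.491853, -p*log2(p) = 0.442996
  p = 16/45 = 0.355556: log2(p) = -1.491853, -p*log2(p) = 0.530437
  p = 15/45 = 0.333333: log2(p) = -1.584963, -p*log2(p) = 0.528321
H = 0.352214 + 0.122041 + 0.442996 + 0.530437 + 0.528321 = 1.976009

H = 1.976 bits/symbol


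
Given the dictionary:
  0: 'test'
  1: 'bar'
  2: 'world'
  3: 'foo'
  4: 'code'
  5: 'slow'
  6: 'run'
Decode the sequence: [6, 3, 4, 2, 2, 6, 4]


Look up each index in the dictionary:
  6 -> 'run'
  3 -> 'foo'
  4 -> 'code'
  2 -> 'world'
  2 -> 'world'
  6 -> 'run'
  4 -> 'code'

Decoded: "run foo code world world run code"


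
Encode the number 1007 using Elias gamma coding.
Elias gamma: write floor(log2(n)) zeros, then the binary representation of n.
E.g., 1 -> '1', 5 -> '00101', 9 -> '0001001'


num_bits = floor(log2(1007)) + 1 = 10
leading_zeros = num_bits - 1 = 9
binary(1007) = 1111101111

Elias gamma(1007) = '000000000' + '1111101111' = 0000000001111101111 (19 bits)


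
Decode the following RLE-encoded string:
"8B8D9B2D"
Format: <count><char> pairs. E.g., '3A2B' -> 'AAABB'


Expanding each <count><char> pair:
  8B -> 'BBBBBBBB'
  8D -> 'DDDDDDDD'
  9B -> 'BBBBBBBBB'
  2D -> 'DD'

Decoded = BBBBBBBBDDDDDDDDBBBBBBBBBDD


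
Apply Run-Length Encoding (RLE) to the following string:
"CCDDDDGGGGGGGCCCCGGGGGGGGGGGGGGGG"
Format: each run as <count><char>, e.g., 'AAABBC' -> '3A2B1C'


Scanning runs left to right:
  i=0: run of 'C' x 2 -> '2C'
  i=2: run of 'D' x 4 -> '4D'
  i=6: run of 'G' x 7 -> '7G'
  i=13: run of 'C' x 4 -> '4C'
  i=17: run of 'G' x 16 -> '16G'

RLE = 2C4D7G4C16G


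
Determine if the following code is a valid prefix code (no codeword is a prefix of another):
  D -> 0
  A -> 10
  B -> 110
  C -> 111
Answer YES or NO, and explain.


Checking each pair (does one codeword prefix another?):
  D='0' vs A='10': no prefix
  D='0' vs B='110': no prefix
  D='0' vs C='111': no prefix
  A='10' vs D='0': no prefix
  A='10' vs B='110': no prefix
  A='10' vs C='111': no prefix
  B='110' vs D='0': no prefix
  B='110' vs A='10': no prefix
  B='110' vs C='111': no prefix
  C='111' vs D='0': no prefix
  C='111' vs A='10': no prefix
  C='111' vs B='110': no prefix
No violation found over all pairs.

YES -- this is a valid prefix code. No codeword is a prefix of any other codeword.


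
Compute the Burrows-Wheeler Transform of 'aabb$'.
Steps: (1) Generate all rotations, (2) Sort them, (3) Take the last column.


Rotations (sorted):
  0: $aabb -> last char: b
  1: aabb$ -> last char: $
  2: abb$a -> last char: a
  3: b$aab -> last char: b
  4: bb$aa -> last char: a


BWT = b$aba


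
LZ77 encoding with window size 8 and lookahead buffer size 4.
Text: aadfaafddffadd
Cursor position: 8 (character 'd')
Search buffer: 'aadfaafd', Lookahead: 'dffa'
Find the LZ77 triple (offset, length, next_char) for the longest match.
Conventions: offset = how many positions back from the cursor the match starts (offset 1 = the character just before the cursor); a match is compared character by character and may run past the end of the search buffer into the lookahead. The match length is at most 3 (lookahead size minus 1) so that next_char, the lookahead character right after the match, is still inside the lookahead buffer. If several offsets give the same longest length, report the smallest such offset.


Try each offset into the search buffer:
  offset=1 (pos 7, char 'd'): match length 1
  offset=2 (pos 6, char 'f'): match length 0
  offset=3 (pos 5, char 'a'): match length 0
  offset=4 (pos 4, char 'a'): match length 0
  offset=5 (pos 3, char 'f'): match length 0
  offset=6 (pos 2, char 'd'): match length 2
  offset=7 (pos 1, char 'a'): match length 0
  offset=8 (pos 0, char 'a'): match length 0
Longest match has length 2 at offset 6.
next_char = character at position 8 + 2 = 10 -> 'f'

Best match: offset=6, length=2 (matching 'df' starting at position 2)
LZ77 triple: (6, 2, 'f')


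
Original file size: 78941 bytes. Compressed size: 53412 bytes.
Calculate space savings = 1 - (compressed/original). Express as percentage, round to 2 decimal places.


ratio = compressed/original = 53412/78941 = 0.676607
savings = 1 - ratio = 1 - 0.676607 = 0.323393
as a percentage: 0.323393 * 100 = 32.34%

Space savings = 1 - 53412/78941 = 32.34%


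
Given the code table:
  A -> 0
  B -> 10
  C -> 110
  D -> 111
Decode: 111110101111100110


Decoding:
111 -> D
110 -> C
10 -> B
111 -> D
110 -> C
0 -> A
110 -> C


Result: DCBDCAC


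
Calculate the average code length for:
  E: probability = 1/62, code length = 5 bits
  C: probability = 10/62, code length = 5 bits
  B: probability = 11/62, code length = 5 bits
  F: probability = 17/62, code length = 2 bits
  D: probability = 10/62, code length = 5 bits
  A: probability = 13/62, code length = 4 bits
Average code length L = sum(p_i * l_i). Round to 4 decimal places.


Weighted contributions p_i * l_i:
  E: (1/62) * 5 = 5/62
  C: (10/62) * 5 = 50/62
  B: (11/62) * 5 = 55/62
  F: (17/62) * 2 = 34/62
  D: (10/62) * 5 = 50/62
  A: (13/62) * 4 = 52/62
Sum = (5 + 50 + 55 + 34 + 50 + 52)/62 = 246/62

L = 246/62 = 3.9677 bits/symbol


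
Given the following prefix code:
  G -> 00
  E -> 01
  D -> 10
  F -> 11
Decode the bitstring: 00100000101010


Decoding step by step:
Bits 00 -> G
Bits 10 -> D
Bits 00 -> G
Bits 00 -> G
Bits 10 -> D
Bits 10 -> D
Bits 10 -> D


Decoded message: GDGGDDD


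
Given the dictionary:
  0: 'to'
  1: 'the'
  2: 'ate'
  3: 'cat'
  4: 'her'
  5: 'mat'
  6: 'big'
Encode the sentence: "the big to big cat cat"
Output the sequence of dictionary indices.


Look up each word in the dictionary:
  'the' -> 1
  'big' -> 6
  'to' -> 0
  'big' -> 6
  'cat' -> 3
  'cat' -> 3

Encoded: [1, 6, 0, 6, 3, 3]


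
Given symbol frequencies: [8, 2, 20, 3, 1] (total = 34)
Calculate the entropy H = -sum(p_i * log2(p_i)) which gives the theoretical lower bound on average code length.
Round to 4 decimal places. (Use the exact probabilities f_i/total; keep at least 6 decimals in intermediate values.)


Per-symbol terms -p_i * log2(p_i) with p_i = f_i/34:
  p = 8/34 = 0.235294: log2(p) = -2.087463, -p*log2(p) = 0.491168
  p = 2/34 = 0.058824: log2(p) = -4.087463, -p*log2(p) = 0.240439
  p = 20/34 = 0.588235: log2(p) = -0.765535, -p*log2(p) = 0.450315
  p = 3/34 = 0.088235: log2(p) = -3.502500, -p*log2(p) = 0.309044
  p = 1/34 = 0.029412: log2(p) = -5.087463, -p*log2(p) = 0.149631
H = 0.491168 + 0.240439 + 0.450315 + 0.309044 + 0.149631 = 1.640597

H = 1.6406 bits/symbol


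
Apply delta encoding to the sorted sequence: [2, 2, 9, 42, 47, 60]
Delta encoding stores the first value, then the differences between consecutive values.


First value: 2
Deltas:
  2 - 2 = 0
  9 - 2 = 7
  42 - 9 = 33
  47 - 42 = 5
  60 - 47 = 13


Delta encoded: [2, 0, 7, 33, 5, 13]


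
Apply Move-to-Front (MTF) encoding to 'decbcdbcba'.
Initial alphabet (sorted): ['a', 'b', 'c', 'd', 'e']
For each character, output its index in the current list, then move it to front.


MTF encoding:
'd': index 3 in ['a', 'b', 'c', 'd', 'e'] -> ['d', 'a', 'b', 'c', 'e']
'e': index 4 in ['d', 'a', 'b', 'c', 'e'] -> ['e', 'd', 'a', 'b', 'c']
'c': index 4 in ['e', 'd', 'a', 'b', 'c'] -> ['c', 'e', 'd', 'a', 'b']
'b': index 4 in ['c', 'e', 'd', 'a', 'b'] -> ['b', 'c', 'e', 'd', 'a']
'c': index 1 in ['b', 'c', 'e', 'd', 'a'] -> ['c', 'b', 'e', 'd', 'a']
'd': index 3 in ['c', 'b', 'e', 'd', 'a'] -> ['d', 'c', 'b', 'e', 'a']
'b': index 2 in ['d', 'c', 'b', 'e', 'a'] -> ['b', 'd', 'c', 'e', 'a']
'c': index 2 in ['b', 'd', 'c', 'e', 'a'] -> ['c', 'b', 'd', 'e', 'a']
'b': index 1 in ['c', 'b', 'd', 'e', 'a'] -> ['b', 'c', 'd', 'e', 'a']
'a': index 4 in ['b', 'c', 'd', 'e', 'a'] -> ['a', 'b', 'c', 'd', 'e']


Output: [3, 4, 4, 4, 1, 3, 2, 2, 1, 4]


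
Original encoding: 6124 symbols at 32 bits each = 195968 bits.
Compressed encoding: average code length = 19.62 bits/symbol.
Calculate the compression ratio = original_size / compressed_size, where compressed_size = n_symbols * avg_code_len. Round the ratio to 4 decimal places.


original_size = n_symbols * orig_bits = 6124 * 32 = 195968 bits
compressed_size = n_symbols * avg_code_len = 6124 * 19.62 = 120152.88 bits
ratio = original_size / compressed_size = 195968 / 120152.88 = 1.631

Compression ratio = 1.631


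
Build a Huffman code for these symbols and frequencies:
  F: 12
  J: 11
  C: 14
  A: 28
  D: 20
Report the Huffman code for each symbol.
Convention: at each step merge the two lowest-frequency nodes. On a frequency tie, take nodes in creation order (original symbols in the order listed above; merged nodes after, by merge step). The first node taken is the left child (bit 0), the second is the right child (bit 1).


Huffman tree construction:
Step 1: Merge J(11) + F(12) = 23
Step 2: Merge C(14) + D(20) = 34
Step 3: Merge (J+F)(23) + A(28) = 51
Step 4: Merge (C+D)(34) + ((J+F)+A)(51) = 85
Read each symbol's code off the tree from the root (left child = 0, right child = 1).

Codes:
  F: 101 (length 3)
  J: 100 (length 3)
  C: 00 (length 2)
  A: 11 (length 2)
  D: 01 (length 2)
Average code length: 193/85 = 2.2706 bits/symbol


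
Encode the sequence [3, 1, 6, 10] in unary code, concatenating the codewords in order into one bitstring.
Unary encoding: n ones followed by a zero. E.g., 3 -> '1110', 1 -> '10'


Encode each number as n ones followed by a terminating 0:
  3 -> 1110 (4 bits)
  1 -> 10 (2 bits)
  6 -> 1111110 (7 bits)
  10 -> 11111111110 (11 bits)
Total length = 4 + 2 + 7 + 11 = 24 bits.

Unary([3, 1, 6, 10]) = 111010111111011111111110 (24 bits)


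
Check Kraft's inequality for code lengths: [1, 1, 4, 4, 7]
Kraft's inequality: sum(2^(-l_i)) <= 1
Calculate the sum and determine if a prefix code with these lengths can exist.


Sum = 2^(-1) + 2^(-1) + 2^(-4) + 2^(-4) + 2^(-7)
    = 0.5 + 0.5 + 0.0625 + 0.0625 + 0.0078125
    = 145/128 = 1.1328125
Since 1.1328125 > 1, Kraft's inequality is NOT satisfied.
A prefix code with these lengths CANNOT exist.

Kraft sum = 1.1328125. Not satisfied.


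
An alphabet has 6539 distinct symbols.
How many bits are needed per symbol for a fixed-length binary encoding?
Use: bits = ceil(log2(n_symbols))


log2(6539) = 12.6749
Bracket: 2^12 = 4096 < 6539 <= 2^13 = 8192
So ceil(log2(6539)) = 13

bits = ceil(log2(6539)) = ceil(12.6749) = 13 bits


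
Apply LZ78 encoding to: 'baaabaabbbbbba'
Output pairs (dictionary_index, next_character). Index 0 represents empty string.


LZ78 encoding steps:
Dictionary: {0: ''}
Step 1: w='' (idx 0), next='b' -> output (0, 'b'), add 'b' as idx 1
Step 2: w='' (idx 0), next='a' -> output (0, 'a'), add 'a' as idx 2
Step 3: w='a' (idx 2), next='a' -> output (2, 'a'), add 'aa' as idx 3
Step 4: w='b' (idx 1), next='a' -> output (1, 'a'), add 'ba' as idx 4
Step 5: w='a' (idx 2), next='b' -> output (2, 'b'), add 'ab' as idx 5
Step 6: w='b' (idx 1), next='b' -> output (1, 'b'), add 'bb' as idx 6
Step 7: w='bb' (idx 6), next='b' -> output (6, 'b'), add 'bbb' as idx 7
Step 8: w='a' (idx 2), end of input -> output (2, '')


Encoded: [(0, 'b'), (0, 'a'), (2, 'a'), (1, 'a'), (2, 'b'), (1, 'b'), (6, 'b'), (2, '')]


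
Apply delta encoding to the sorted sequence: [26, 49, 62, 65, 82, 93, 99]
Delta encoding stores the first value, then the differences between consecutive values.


First value: 26
Deltas:
  49 - 26 = 23
  62 - 49 = 13
  65 - 62 = 3
  82 - 65 = 17
  93 - 82 = 11
  99 - 93 = 6


Delta encoded: [26, 23, 13, 3, 17, 11, 6]


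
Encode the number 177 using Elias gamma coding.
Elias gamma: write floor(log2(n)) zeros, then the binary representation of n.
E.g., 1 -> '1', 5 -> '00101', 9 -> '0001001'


num_bits = floor(log2(177)) + 1 = 8
leading_zeros = num_bits - 1 = 7
binary(177) = 10110001

Elias gamma(177) = '0000000' + '10110001' = 000000010110001 (15 bits)


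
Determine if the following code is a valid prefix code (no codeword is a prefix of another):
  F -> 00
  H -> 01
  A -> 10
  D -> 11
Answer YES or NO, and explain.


Checking each pair (does one codeword prefix another?):
  F='00' vs H='01': no prefix
  F='00' vs A='10': no prefix
  F='00' vs D='11': no prefix
  H='01' vs F='00': no prefix
  H='01' vs A='10': no prefix
  H='01' vs D='11': no prefix
  A='10' vs F='00': no prefix
  A='10' vs H='01': no prefix
  A='10' vs D='11': no prefix
  D='11' vs F='00': no prefix
  D='11' vs H='01': no prefix
  D='11' vs A='10': no prefix
No violation found over all pairs.

YES -- this is a valid prefix code. No codeword is a prefix of any other codeword.


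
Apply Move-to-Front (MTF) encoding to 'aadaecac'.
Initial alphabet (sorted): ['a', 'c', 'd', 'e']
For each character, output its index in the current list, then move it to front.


MTF encoding:
'a': index 0 in ['a', 'c', 'd', 'e'] -> ['a', 'c', 'd', 'e']
'a': index 0 in ['a', 'c', 'd', 'e'] -> ['a', 'c', 'd', 'e']
'd': index 2 in ['a', 'c', 'd', 'e'] -> ['d', 'a', 'c', 'e']
'a': index 1 in ['d', 'a', 'c', 'e'] -> ['a', 'd', 'c', 'e']
'e': index 3 in ['a', 'd', 'c', 'e'] -> ['e', 'a', 'd', 'c']
'c': index 3 in ['e', 'a', 'd', 'c'] -> ['c', 'e', 'a', 'd']
'a': index 2 in ['c', 'e', 'a', 'd'] -> ['a', 'c', 'e', 'd']
'c': index 1 in ['a', 'c', 'e', 'd'] -> ['c', 'a', 'e', 'd']


Output: [0, 0, 2, 1, 3, 3, 2, 1]


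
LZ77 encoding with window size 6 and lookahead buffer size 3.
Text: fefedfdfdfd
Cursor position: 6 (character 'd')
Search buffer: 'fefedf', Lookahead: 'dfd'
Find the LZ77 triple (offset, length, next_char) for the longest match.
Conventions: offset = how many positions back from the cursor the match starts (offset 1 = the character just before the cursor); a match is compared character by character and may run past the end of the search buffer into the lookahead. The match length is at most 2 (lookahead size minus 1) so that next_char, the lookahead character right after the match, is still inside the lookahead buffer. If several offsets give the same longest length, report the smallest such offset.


Try each offset into the search buffer:
  offset=1 (pos 5, char 'f'): match length 0
  offset=2 (pos 4, char 'd'): match length 2
  offset=3 (pos 3, char 'e'): match length 0
  offset=4 (pos 2, char 'f'): match length 0
  offset=5 (pos 1, char 'e'): match length 0
  offset=6 (pos 0, char 'f'): match length 0
Longest match has length 2 at offset 2.
next_char = character at position 6 + 2 = 8 -> 'd'

Best match: offset=2, length=2 (matching 'df' starting at position 4)
LZ77 triple: (2, 2, 'd')


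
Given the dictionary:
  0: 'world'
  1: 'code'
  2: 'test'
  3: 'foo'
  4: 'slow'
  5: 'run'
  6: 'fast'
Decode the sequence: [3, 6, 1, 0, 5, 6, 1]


Look up each index in the dictionary:
  3 -> 'foo'
  6 -> 'fast'
  1 -> 'code'
  0 -> 'world'
  5 -> 'run'
  6 -> 'fast'
  1 -> 'code'

Decoded: "foo fast code world run fast code"


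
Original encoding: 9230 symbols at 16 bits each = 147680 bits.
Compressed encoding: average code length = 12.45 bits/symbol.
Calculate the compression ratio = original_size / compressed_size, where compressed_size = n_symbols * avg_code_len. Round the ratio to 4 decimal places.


original_size = n_symbols * orig_bits = 9230 * 16 = 147680 bits
compressed_size = n_symbols * avg_code_len = 9230 * 12.45 = 114913.5 bits
ratio = original_size / compressed_size = 147680 / 114913.5 = 1.2851

Compression ratio = 1.2851


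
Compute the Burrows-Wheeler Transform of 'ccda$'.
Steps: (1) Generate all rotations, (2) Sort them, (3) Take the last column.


Rotations (sorted):
  0: $ccda -> last char: a
  1: a$ccd -> last char: d
  2: ccda$ -> last char: $
  3: cda$c -> last char: c
  4: da$cc -> last char: c


BWT = ad$cc


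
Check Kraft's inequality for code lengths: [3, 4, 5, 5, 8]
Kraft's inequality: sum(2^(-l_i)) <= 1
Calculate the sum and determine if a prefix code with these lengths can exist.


Sum = 2^(-3) + 2^(-4) + 2^(-5) + 2^(-5) + 2^(-8)
    = 0.125 + 0.0625 + 0.03125 + 0.03125 + 0.00390625
    = 65/256 = 0.25390625
Since 0.25390625 <= 1, Kraft's inequality IS satisfied.
A prefix code with these lengths CAN exist.

Kraft sum = 0.25390625. Satisfied.


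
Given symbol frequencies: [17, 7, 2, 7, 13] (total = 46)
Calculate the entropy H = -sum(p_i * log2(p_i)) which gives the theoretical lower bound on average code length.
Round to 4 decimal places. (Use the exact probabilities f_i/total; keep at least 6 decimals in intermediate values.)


Per-symbol terms -p_i * log2(p_i) with p_i = f_i/46:
  p = 17/46 = 0.369565: log2(p) = -1.436099, -p*log2(p) = 0.530732
  p = 7/46 = 0.152174: log2(p) = -2.716207, -p*log2(p) = 0.413336
  p = 2/46 = 0.043478: log2(p) = -4.523562, -p*log2(p) = 0.196677
  p = 7/46 = 0.152174: log2(p) = -2.716207, -p*log2(p) = 0.413336
  p = 13/46 = 0.282609: log2(p) = -1.823122, -p*log2(p) = 0.515230
H = 0.530732 + 0.413336 + 0.196677 + 0.413336 + 0.515230 = 2.069311

H = 2.0693 bits/symbol


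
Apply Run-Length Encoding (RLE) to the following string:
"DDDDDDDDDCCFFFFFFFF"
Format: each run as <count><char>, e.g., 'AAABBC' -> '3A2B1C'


Scanning runs left to right:
  i=0: run of 'D' x 9 -> '9D'
  i=9: run of 'C' x 2 -> '2C'
  i=11: run of 'F' x 8 -> '8F'

RLE = 9D2C8F


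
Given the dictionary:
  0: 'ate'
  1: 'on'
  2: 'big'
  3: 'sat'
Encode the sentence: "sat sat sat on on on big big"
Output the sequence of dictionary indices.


Look up each word in the dictionary:
  'sat' -> 3
  'sat' -> 3
  'sat' -> 3
  'on' -> 1
  'on' -> 1
  'on' -> 1
  'big' -> 2
  'big' -> 2

Encoded: [3, 3, 3, 1, 1, 1, 2, 2]


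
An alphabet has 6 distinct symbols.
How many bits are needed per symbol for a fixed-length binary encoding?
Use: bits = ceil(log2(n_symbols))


log2(6) = 2.585
Bracket: 2^2 = 4 < 6 <= 2^3 = 8
So ceil(log2(6)) = 3

bits = ceil(log2(6)) = ceil(2.585) = 3 bits


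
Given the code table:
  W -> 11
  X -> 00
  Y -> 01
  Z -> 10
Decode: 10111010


Decoding:
10 -> Z
11 -> W
10 -> Z
10 -> Z


Result: ZWZZ


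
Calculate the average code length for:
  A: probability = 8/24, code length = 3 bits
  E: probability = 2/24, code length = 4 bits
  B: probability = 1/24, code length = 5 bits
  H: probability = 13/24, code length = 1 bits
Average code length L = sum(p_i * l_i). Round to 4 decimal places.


Weighted contributions p_i * l_i:
  A: (8/24) * 3 = 24/24
  E: (2/24) * 4 = 8/24
  B: (1/24) * 5 = 5/24
  H: (13/24) * 1 = 13/24
Sum = (24 + 8 + 5 + 13)/24 = 50/24

L = 50/24 = 2.0833 bits/symbol


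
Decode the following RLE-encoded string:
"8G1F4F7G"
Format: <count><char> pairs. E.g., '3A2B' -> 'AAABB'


Expanding each <count><char> pair:
  8G -> 'GGGGGGGG'
  1F -> 'F'
  4F -> 'FFFF'
  7G -> 'GGGGGGG'

Decoded = GGGGGGGGFFFFFGGGGGGG


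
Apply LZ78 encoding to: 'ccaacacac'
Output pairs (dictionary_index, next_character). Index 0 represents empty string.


LZ78 encoding steps:
Dictionary: {0: ''}
Step 1: w='' (idx 0), next='c' -> output (0, 'c'), add 'c' as idx 1
Step 2: w='c' (idx 1), next='a' -> output (1, 'a'), add 'ca' as idx 2
Step 3: w='' (idx 0), next='a' -> output (0, 'a'), add 'a' as idx 3
Step 4: w='ca' (idx 2), next='c' -> output (2, 'c'), add 'cac' as idx 4
Step 5: w='a' (idx 3), next='c' -> output (3, 'c'), add 'ac' as idx 5


Encoded: [(0, 'c'), (1, 'a'), (0, 'a'), (2, 'c'), (3, 'c')]


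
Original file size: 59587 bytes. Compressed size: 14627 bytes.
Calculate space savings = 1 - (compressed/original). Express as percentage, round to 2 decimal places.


ratio = compressed/original = 14627/59587 = 0.245473
savings = 1 - ratio = 1 - 0.245473 = 0.754527
as a percentage: 0.754527 * 100 = 75.45%

Space savings = 1 - 14627/59587 = 75.45%


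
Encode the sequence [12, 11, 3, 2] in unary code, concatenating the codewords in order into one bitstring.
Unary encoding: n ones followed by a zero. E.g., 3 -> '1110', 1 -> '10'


Encode each number as n ones followed by a terminating 0:
  12 -> 1111111111110 (13 bits)
  11 -> 111111111110 (12 bits)
  3 -> 1110 (4 bits)
  2 -> 110 (3 bits)
Total length = 13 + 12 + 4 + 3 = 32 bits.

Unary([12, 11, 3, 2]) = 11111111111101111111111101110110 (32 bits)
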